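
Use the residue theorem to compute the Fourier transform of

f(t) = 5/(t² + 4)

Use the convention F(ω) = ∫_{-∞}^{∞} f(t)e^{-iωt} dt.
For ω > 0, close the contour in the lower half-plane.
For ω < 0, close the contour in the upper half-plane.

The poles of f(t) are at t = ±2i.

Let g(z) = f(z)e^{-iωz}; for large |z| the factor e^{-iωz} decays in the lower half-plane when ω > 0 and in the upper half-plane when ω < 0.

Case ω > 0 (lower half-plane, clockwise contour ⇒ F(ω) = -2πi·ΣRes):
  Res_{z = - 2 i} g(z) = \frac{5 i e^{- 2 \omega}}{4}
  F(ω) = -2πi·ΣRes = \frac{5 \pi e^{- 2 \omega}}{2}

Case ω < 0 (upper half-plane, counterclockwise contour ⇒ F(ω) = +2πi·ΣRes):
  Res_{z = 2 i} g(z) = - \frac{5 i e^{2 \omega}}{4}
  F(ω) = 2πi·ΣRes = \frac{5 \pi e^{2 \omega}}{2}

Both cases combine into a single formula in |ω|:

F(ω) = \frac{5 \pi e^{- 2 \left|{\omega}\right|}}{2}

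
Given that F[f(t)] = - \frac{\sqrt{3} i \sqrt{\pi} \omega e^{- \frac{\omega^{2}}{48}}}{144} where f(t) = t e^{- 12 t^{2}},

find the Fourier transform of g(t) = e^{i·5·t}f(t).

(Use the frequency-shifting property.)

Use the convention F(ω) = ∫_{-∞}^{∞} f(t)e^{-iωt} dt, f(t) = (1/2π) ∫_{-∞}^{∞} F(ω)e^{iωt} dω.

F[g](ω) = \frac{\sqrt{3} i \sqrt{\pi} \left(5 - \omega\right) e^{- \frac{\left(\omega - 5\right)^{2}}{48}}}{144}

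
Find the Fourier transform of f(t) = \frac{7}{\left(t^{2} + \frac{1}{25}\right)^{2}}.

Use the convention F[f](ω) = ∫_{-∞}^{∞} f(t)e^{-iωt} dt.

F(ω) = \frac{175 \pi \left(\left|{\omega}\right| + 5\right) e^{- \frac{\left|{\omega}\right|}{5}}}{2}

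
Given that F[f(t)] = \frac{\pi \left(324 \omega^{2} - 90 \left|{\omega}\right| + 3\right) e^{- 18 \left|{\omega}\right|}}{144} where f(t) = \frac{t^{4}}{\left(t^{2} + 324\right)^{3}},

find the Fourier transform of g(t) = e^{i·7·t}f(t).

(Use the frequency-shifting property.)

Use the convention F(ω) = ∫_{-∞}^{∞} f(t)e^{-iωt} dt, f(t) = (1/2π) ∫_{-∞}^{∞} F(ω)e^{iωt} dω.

F[g](ω) = \frac{\pi \left(108 \left(\omega - 7\right)^{2} - 30 \left|{\omega - 7}\right| + 1\right) e^{- 18 \left|{\omega - 7}\right|}}{48}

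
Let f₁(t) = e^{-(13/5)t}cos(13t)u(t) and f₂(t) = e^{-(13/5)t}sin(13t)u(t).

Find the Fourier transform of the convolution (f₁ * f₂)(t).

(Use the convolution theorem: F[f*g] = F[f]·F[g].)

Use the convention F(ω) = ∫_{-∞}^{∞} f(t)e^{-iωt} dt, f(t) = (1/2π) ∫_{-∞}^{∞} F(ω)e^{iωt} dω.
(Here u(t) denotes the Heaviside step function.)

F[f₁*f₂](ω) = \frac{1625 \left(5 i \omega + 13\right)}{\left(\left(5 i \omega + 13\right)^{2} + 4225\right)^{2}}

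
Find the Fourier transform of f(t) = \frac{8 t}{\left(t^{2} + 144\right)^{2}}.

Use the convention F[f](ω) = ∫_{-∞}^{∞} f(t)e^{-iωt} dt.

F(ω) = - \frac{i \pi \omega e^{- 12 \left|{\omega}\right|}}{3}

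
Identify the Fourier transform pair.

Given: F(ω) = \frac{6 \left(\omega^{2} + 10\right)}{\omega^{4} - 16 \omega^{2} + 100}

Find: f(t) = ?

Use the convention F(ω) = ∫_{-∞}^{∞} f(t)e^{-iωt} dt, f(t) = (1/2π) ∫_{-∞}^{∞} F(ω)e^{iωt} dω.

f(t) = 3 e^{- \left|{t}\right|} \cos{\left(3 \left|{t}\right| \right)}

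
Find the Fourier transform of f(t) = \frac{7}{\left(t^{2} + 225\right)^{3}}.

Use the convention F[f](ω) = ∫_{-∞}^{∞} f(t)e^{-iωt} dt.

F(ω) = \frac{7 \pi \left(75 \omega^{2} + 15 \left|{\omega}\right| + 1\right) e^{- 15 \left|{\omega}\right|}}{2025000}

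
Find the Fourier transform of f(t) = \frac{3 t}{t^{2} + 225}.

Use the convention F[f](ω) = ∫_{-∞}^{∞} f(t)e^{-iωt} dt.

F(ω) = - 3 i \pi e^{- 15 \left|{\omega}\right|} \operatorname{sign}{\left(\omega \right)}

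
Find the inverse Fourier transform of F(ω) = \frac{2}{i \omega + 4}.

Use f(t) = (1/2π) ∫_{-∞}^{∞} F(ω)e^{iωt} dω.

f(t) = 2 e^{- 4 t} u\left(t\right)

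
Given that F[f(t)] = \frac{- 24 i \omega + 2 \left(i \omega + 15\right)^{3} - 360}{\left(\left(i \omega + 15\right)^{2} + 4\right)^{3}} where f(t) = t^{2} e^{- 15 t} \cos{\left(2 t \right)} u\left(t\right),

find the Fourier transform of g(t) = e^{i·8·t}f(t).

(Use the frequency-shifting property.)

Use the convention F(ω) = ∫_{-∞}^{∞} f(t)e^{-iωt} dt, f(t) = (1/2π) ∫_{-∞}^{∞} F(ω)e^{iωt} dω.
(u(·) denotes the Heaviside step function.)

F[g](ω) = \frac{2 \left(12 i \left(8 - \omega\right) + \left(i \left(\omega - 8\right) + 15\right)^{3} - 180\right)}{\left(\left(i \left(\omega - 8\right) + 15\right)^{2} + 4\right)^{3}}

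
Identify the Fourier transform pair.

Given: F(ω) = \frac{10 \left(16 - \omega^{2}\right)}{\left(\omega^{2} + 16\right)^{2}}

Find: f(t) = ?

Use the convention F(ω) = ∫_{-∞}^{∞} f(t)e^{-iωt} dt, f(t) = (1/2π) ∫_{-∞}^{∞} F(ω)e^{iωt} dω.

f(t) = 5 e^{- 4 \left|{t}\right|} \left|{t}\right|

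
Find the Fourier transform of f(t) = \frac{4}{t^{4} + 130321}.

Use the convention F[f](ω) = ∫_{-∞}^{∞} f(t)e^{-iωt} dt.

F(ω) = \frac{4 \pi e^{- \frac{19 \sqrt{2} \left|{\omega}\right|}{2}} \sin{\left(\frac{19 \sqrt{2} \left|{\omega}\right|}{2} + \frac{\pi}{4} \right)}}{6859}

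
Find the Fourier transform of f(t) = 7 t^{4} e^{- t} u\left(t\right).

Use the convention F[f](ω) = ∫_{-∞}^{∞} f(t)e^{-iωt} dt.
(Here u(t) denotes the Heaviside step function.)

F(ω) = \frac{168}{\left(i \omega + 1\right)^{5}}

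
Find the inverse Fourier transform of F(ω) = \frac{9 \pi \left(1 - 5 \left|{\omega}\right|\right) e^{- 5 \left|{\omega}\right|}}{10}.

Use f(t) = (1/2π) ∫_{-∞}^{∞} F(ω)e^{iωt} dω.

f(t) = \frac{9 t^{2}}{\left(t^{2} + 25\right)^{2}}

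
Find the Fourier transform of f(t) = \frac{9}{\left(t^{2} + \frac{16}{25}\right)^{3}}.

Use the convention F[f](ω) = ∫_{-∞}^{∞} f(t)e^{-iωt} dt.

F(ω) = \frac{1125 \pi \left(16 \omega^{2} + 60 \left|{\omega}\right| + 75\right) e^{- \frac{4 \left|{\omega}\right|}{5}}}{8192}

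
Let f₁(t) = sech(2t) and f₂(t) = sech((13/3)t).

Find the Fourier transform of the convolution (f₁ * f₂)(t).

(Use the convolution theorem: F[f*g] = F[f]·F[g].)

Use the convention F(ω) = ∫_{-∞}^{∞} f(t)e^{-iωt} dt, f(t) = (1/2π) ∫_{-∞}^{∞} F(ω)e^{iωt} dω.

F[f₁*f₂](ω) = \frac{3 \pi^{2}}{26 \cosh{\left(\frac{3 \pi \omega}{26} \right)} \cosh{\left(\frac{\pi \omega}{4} \right)}}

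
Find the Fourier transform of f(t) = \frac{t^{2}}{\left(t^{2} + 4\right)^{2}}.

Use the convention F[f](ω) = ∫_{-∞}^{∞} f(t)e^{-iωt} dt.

F(ω) = \frac{\pi \left(1 - 2 \left|{\omega}\right|\right) e^{- 2 \left|{\omega}\right|}}{4}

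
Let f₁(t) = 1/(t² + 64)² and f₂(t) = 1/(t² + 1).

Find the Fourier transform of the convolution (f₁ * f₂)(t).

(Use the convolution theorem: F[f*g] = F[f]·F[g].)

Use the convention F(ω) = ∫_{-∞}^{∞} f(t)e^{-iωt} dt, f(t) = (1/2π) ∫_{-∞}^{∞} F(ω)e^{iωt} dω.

F[f₁*f₂](ω) = \frac{\pi^{2} \left(8 \left|{\omega}\right| + 1\right) e^{- 9 \left|{\omega}\right|}}{1024}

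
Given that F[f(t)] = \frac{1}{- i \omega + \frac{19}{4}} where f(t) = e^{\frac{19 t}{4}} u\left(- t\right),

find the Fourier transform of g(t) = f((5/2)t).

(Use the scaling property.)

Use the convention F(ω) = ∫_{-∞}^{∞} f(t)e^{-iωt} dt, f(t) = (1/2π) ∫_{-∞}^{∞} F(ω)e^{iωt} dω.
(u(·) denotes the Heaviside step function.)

F[g](ω) = - \frac{8}{8 i \omega - 95}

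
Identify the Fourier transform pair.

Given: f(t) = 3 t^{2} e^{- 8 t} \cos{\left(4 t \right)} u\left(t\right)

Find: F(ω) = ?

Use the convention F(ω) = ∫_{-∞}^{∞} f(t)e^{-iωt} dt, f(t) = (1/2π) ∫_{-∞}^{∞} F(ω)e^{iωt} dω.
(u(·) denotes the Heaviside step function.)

F(ω) = \frac{6 \left(- 48 i \omega + \left(i \omega + 8\right)^{3} - 384\right)}{\left(\left(i \omega + 8\right)^{2} + 16\right)^{3}}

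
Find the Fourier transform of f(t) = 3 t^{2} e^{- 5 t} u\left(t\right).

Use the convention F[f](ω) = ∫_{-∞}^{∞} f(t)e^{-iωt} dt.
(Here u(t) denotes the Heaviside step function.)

F(ω) = \frac{6}{\left(i \omega + 5\right)^{3}}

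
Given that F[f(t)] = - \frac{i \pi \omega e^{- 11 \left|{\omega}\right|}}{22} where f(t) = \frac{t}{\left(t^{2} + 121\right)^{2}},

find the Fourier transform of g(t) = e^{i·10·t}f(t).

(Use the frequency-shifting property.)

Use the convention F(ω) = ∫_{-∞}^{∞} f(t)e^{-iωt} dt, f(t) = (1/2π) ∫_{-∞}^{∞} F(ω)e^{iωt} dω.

F[g](ω) = \frac{i \pi \left(10 - \omega\right) e^{- 11 \left|{\omega - 10}\right|}}{22}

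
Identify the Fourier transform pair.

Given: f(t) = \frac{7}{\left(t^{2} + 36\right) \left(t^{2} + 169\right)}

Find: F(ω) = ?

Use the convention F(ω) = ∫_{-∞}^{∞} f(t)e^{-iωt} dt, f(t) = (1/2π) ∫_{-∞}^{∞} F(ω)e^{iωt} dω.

F(ω) = \frac{\pi \left(13 e^{7 \left|{\omega}\right|} - 6\right) e^{- 13 \left|{\omega}\right|}}{1482}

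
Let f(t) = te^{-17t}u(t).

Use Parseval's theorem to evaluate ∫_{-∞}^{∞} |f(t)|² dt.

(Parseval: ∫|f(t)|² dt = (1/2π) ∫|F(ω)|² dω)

∫|f(t)|² dt = \frac{1}{19652}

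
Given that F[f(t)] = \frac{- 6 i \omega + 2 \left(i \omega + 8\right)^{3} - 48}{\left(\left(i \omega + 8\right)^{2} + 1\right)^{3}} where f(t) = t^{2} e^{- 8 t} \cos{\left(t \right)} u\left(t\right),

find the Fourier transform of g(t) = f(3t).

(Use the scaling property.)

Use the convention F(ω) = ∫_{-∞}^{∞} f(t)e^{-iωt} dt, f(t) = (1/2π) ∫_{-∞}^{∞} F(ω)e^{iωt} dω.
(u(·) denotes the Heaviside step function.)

F[g](ω) = \frac{18 \left(- 27 i \omega + \left(i \omega + 24\right)^{3} - 648\right)}{\left(\left(i \omega + 24\right)^{2} + 9\right)^{3}}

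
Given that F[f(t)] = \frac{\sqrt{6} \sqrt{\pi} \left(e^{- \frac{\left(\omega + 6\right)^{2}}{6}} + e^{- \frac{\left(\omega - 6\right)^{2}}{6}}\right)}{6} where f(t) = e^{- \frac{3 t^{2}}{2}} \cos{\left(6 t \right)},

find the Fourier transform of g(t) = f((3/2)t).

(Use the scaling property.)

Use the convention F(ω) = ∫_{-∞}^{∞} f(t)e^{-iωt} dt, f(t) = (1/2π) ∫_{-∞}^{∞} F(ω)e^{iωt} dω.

F[g](ω) = \frac{\sqrt{6} \sqrt{\pi} \left(e^{\frac{8 \omega}{3}} + 1\right) e^{- \frac{2 \omega^{2}}{27} - \frac{4 \omega}{3} - 6}}{9}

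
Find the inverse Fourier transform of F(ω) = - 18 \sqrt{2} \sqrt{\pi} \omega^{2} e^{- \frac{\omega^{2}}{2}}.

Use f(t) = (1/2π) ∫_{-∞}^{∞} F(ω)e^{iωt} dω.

f(t) = 9 \left(2 t^{2} - 2\right) e^{- \frac{t^{2}}{2}}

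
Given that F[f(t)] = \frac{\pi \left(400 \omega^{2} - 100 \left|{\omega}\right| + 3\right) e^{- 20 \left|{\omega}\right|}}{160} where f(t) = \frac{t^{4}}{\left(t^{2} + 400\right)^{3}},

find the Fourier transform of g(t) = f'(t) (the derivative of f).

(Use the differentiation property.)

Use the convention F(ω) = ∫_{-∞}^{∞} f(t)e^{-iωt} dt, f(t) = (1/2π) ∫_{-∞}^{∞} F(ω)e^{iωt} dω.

F[g](ω) = \frac{i \pi \omega \left(400 \omega^{2} - 100 \left|{\omega}\right| + 3\right) e^{- 20 \left|{\omega}\right|}}{160}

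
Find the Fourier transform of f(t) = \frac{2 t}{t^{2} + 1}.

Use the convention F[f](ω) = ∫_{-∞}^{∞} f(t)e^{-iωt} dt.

F(ω) = - 2 i \pi e^{- \left|{\omega}\right|} \operatorname{sign}{\left(\omega \right)}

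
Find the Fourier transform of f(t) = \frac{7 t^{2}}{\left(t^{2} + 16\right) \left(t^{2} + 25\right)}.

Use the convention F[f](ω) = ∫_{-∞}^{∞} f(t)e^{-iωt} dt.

F(ω) = \frac{7 \pi \left(5 - 4 e^{\left|{\omega}\right|}\right) e^{- 5 \left|{\omega}\right|}}{9}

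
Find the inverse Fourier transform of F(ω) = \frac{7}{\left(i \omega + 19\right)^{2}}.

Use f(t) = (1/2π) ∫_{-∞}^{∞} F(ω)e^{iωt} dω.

f(t) = 7 t e^{- 19 t} u\left(t\right)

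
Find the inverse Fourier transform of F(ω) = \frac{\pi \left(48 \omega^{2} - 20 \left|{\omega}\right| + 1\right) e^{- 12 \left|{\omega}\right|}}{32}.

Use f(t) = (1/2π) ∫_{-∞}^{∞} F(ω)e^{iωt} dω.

f(t) = \frac{t^{4}}{\left(t^{2} + 144\right)^{3}}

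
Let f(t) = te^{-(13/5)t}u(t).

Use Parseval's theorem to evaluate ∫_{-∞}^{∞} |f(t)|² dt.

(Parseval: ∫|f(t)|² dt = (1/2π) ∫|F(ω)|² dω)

∫|f(t)|² dt = \frac{125}{8788}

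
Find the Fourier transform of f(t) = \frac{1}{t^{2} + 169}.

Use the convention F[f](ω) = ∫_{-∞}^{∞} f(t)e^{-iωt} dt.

F(ω) = \frac{\pi e^{- 13 \left|{\omega}\right|}}{13}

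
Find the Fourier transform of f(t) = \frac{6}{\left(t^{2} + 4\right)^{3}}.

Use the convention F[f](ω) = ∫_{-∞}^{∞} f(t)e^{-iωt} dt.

F(ω) = \frac{3 \pi \left(4 \omega^{2} + 6 \left|{\omega}\right| + 3\right) e^{- 2 \left|{\omega}\right|}}{128}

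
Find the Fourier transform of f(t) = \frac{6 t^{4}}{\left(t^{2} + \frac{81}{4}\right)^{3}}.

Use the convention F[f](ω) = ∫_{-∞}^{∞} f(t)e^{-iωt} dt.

F(ω) = \frac{\pi \left(27 \omega^{2} - 30 \left|{\omega}\right| + 4\right) e^{- \frac{9 \left|{\omega}\right|}{2}}}{8}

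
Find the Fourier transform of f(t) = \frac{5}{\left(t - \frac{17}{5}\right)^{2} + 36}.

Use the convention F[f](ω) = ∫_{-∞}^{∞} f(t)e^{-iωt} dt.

F(ω) = \frac{5 \pi e^{- \frac{17 i \omega}{5} - 6 \left|{\omega}\right|}}{6}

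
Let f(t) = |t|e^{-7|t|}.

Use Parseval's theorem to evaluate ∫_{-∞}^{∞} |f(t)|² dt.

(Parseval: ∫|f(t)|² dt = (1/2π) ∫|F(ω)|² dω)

∫|f(t)|² dt = \frac{1}{686}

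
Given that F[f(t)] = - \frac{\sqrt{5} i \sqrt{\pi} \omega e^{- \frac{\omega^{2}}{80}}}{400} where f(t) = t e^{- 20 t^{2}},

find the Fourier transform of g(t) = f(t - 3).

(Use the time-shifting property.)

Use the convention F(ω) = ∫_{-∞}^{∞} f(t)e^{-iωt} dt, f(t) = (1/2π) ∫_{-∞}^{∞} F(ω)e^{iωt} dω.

F[g](ω) = - \frac{\sqrt{5} i \sqrt{\pi} \omega e^{- \frac{\omega \left(\omega + 240 i\right)}{80}}}{400}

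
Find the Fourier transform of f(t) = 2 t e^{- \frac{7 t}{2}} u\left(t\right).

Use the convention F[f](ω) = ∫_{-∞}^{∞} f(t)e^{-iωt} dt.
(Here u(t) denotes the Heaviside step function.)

F(ω) = \frac{8}{\left(2 i \omega + 7\right)^{2}}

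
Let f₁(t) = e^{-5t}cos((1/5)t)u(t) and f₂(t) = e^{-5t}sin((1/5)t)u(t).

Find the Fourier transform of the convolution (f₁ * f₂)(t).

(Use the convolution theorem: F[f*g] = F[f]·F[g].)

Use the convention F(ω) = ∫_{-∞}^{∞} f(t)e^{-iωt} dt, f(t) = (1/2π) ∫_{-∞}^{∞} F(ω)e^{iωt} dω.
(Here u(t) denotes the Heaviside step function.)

F[f₁*f₂](ω) = \frac{125 \left(i \omega + 5\right)}{\left(25 \left(i \omega + 5\right)^{2} + 1\right)^{2}}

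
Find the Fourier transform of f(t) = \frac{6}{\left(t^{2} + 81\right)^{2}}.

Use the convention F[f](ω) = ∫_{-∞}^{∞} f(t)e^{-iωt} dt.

F(ω) = \frac{\pi \left(9 \left|{\omega}\right| + 1\right) e^{- 9 \left|{\omega}\right|}}{243}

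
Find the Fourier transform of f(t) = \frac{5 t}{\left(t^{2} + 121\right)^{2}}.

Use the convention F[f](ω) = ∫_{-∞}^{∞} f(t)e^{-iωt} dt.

F(ω) = - \frac{5 i \pi \omega e^{- 11 \left|{\omega}\right|}}{22}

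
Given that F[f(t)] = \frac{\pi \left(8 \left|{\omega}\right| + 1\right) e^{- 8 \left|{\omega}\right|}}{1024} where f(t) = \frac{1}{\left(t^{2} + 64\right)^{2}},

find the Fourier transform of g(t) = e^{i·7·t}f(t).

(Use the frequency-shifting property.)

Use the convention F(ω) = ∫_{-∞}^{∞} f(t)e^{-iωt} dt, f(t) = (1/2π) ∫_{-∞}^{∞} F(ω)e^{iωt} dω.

F[g](ω) = \frac{\pi \left(8 \left|{\omega - 7}\right| + 1\right) e^{- 8 \left|{\omega - 7}\right|}}{1024}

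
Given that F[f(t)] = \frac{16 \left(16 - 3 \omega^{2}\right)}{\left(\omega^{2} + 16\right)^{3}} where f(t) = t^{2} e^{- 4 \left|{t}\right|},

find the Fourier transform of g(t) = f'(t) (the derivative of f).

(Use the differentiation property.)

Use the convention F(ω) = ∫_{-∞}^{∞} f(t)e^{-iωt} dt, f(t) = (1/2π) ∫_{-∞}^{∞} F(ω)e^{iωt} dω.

F[g](ω) = - \frac{16 i \omega \left(3 \omega^{2} - 16\right)}{\left(\omega^{2} + 16\right)^{3}}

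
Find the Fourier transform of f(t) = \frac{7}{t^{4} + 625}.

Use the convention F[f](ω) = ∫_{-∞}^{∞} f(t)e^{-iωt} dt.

F(ω) = \frac{7 \pi e^{- \frac{5 \sqrt{2} \left|{\omega}\right|}{2}} \sin{\left(\frac{5 \sqrt{2} \left|{\omega}\right|}{2} + \frac{\pi}{4} \right)}}{125}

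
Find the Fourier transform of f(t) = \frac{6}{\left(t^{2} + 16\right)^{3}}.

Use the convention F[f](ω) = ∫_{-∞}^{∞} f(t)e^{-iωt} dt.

F(ω) = \frac{3 \pi \left(16 \omega^{2} + 12 \left|{\omega}\right| + 3\right) e^{- 4 \left|{\omega}\right|}}{4096}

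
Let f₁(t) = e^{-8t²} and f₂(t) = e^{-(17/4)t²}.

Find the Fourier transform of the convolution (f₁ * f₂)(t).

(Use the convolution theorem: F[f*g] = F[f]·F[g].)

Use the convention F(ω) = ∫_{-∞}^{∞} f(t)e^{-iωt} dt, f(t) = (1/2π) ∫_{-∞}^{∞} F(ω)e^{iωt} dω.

F[f₁*f₂](ω) = \frac{\sqrt{34} \pi e^{- \frac{49 \omega^{2}}{544}}}{34}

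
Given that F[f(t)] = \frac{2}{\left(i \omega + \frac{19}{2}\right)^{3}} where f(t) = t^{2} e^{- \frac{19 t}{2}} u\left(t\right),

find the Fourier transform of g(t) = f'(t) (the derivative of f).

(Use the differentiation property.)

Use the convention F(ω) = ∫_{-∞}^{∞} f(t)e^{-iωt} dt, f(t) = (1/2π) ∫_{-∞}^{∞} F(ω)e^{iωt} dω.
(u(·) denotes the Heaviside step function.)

F[g](ω) = \frac{16 i \omega}{\left(2 i \omega + 19\right)^{3}}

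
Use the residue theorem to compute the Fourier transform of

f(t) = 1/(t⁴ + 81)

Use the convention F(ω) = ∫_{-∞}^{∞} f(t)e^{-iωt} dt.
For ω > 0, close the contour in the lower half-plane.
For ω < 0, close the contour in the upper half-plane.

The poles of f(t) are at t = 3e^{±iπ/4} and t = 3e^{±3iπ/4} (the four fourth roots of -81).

Let g(z) = f(z)e^{-iωz}; for large |z| the factor e^{-iωz} decays in the lower half-plane when ω > 0 and in the upper half-plane when ω < 0.

Case ω > 0 (lower half-plane, clockwise contour ⇒ F(ω) = -2πi·ΣRes):
  Res_{z = - \frac{3 \sqrt{2}}{2} - \frac{3 \sqrt{2} i}{2}} g(z) = \frac{\sqrt{2} i \left(1 - i\right) e^{\frac{3 \sqrt{2} \omega \left(-1 + i\right)}{2}}}{216}
  Res_{z = \frac{3 \sqrt{2}}{2} - \frac{3 \sqrt{2} i}{2}} g(z) = \frac{\sqrt{2} i \left(1 + i\right) e^{- \frac{3 \sqrt{2} \omega \left(1 + i\right)}{2}}}{216}
  F(ω) = -2πi·ΣRes = \frac{\sqrt{2} \pi \left(1 - i\right) \left(e^{3 \sqrt{2} i \omega} + i\right) e^{- \frac{3 \sqrt{2} \omega \left(1 + i\right)}{2}}}{108} = \frac{\pi e^{- \frac{3 \sqrt{2} \omega}{2}} \sin{\left(\frac{3 \sqrt{2} \omega}{2} + \frac{\pi}{4} \right)}}{27}

Case ω < 0 (upper half-plane, counterclockwise contour ⇒ F(ω) = +2πi·ΣRes):
  Res_{z = \frac{3 \sqrt{2}}{2} + \frac{3 \sqrt{2} i}{2}} g(z) = \frac{\sqrt{2} i \left(-1 + i\right) e^{\frac{3 \sqrt{2} \omega \left(1 - i\right)}{2}}}{216}
  Res_{z = - \frac{3 \sqrt{2}}{2} + \frac{3 \sqrt{2} i}{2}} g(z) = \frac{\sqrt{2} \left(1 - i\right) e^{\frac{3 \sqrt{2} \omega \left(1 + i\right)}{2}}}{216}
  F(ω) = 2πi·ΣRes = - \frac{\sqrt{2} i \pi \left(i \left(1 - i\right) e^{\frac{3 \sqrt{2} \omega \left(1 - i\right)}{2}} - \left(1 - i\right) e^{\frac{3 \sqrt{2} \omega \left(1 + i\right)}{2}}\right)}{108} = \frac{\pi e^{\frac{3 \sqrt{2} \omega}{2}} \cos{\left(\frac{3 \sqrt{2} \omega}{2} + \frac{\pi}{4} \right)}}{27}

Both cases combine into a single formula in |ω|:

F(ω) = \frac{\pi e^{- \frac{3 \sqrt{2} \left|{\omega}\right|}{2}} \sin{\left(\frac{3 \sqrt{2} \left|{\omega}\right|}{2} + \frac{\pi}{4} \right)}}{27}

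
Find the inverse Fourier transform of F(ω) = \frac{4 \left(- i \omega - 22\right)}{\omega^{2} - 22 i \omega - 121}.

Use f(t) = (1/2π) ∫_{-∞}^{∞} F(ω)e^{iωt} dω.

f(t) = 4 \left(11 t + 1\right) e^{- 11 t} u\left(t\right)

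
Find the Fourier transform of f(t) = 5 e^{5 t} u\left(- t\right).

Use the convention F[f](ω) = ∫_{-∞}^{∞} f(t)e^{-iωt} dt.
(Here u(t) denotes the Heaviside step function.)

F(ω) = - \frac{5}{i \omega - 5}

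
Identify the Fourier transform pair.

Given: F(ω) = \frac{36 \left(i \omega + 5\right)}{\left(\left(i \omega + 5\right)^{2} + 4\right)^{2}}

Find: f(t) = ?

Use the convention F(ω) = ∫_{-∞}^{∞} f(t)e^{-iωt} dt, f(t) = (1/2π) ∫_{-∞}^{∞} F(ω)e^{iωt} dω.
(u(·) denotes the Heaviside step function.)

f(t) = 9 t e^{- 5 t} \sin{\left(2 t \right)} u\left(t\right)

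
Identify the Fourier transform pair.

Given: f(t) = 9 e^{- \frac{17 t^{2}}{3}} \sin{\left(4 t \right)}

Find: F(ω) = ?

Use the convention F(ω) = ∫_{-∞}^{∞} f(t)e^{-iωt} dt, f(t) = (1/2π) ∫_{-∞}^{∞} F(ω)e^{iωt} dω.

F(ω) = \frac{9 \sqrt{51} i \sqrt{\pi} \left(1 - e^{\frac{12 \omega}{17}}\right) e^{- \frac{3 \omega^{2}}{68} - \frac{6 \omega}{17} - \frac{12}{17}}}{34}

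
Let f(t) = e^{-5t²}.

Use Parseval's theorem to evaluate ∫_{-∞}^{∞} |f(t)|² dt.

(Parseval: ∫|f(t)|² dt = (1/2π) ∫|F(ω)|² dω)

∫|f(t)|² dt = \frac{\sqrt{10} \sqrt{\pi}}{10}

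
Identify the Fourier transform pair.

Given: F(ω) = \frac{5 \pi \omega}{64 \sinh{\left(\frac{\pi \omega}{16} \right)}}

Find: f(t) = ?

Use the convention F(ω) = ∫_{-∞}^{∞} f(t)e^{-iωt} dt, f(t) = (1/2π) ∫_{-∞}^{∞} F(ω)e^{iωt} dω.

f(t) = \frac{5}{\cosh^{2}{\left(8 t \right)}}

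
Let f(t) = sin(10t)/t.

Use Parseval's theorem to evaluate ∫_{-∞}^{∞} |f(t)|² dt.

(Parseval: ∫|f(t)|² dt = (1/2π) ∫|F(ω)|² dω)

∫|f(t)|² dt = 10 \pi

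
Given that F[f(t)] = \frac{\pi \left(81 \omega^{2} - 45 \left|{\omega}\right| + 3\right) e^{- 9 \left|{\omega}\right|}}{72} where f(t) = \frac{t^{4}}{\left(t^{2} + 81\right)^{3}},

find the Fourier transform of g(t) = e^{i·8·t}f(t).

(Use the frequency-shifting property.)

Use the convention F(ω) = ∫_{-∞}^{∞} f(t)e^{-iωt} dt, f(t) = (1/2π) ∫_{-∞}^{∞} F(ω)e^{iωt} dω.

F[g](ω) = \frac{\pi \left(27 \left(\omega - 8\right)^{2} - 15 \left|{\omega - 8}\right| + 1\right) e^{- 9 \left|{\omega - 8}\right|}}{24}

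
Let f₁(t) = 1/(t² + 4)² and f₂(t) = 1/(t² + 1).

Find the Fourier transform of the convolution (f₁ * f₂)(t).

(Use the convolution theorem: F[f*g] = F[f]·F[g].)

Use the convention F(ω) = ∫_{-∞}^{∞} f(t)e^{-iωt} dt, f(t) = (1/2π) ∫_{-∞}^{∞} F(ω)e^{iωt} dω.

F[f₁*f₂](ω) = \frac{\pi^{2} \left(2 \left|{\omega}\right| + 1\right) e^{- 3 \left|{\omega}\right|}}{16}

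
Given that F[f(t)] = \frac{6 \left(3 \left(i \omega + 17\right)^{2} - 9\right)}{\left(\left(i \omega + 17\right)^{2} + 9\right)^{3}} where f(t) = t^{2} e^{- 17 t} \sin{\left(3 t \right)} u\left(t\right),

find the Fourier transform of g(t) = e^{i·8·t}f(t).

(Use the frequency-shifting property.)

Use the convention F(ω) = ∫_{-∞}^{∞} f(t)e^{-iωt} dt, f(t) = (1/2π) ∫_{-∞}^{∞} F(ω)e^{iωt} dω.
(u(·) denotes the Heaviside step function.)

F[g](ω) = \frac{18 \left(\left(i \left(\omega - 8\right) + 17\right)^{2} - 3\right)}{\left(\left(i \left(\omega - 8\right) + 17\right)^{2} + 9\right)^{3}}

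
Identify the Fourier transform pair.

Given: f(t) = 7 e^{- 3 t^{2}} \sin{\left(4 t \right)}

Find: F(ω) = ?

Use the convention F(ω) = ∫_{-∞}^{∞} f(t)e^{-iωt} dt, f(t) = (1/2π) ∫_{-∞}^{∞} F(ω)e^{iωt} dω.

F(ω) = \frac{7 \sqrt{3} i \sqrt{\pi} \left(1 - e^{\frac{4 \omega}{3}}\right) e^{- \frac{\omega^{2}}{12} - \frac{2 \omega}{3} - \frac{4}{3}}}{6}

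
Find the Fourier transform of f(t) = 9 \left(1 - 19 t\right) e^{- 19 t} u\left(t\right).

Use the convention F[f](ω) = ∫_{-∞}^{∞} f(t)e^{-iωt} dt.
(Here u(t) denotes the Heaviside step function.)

F(ω) = \frac{9 i \omega}{- \omega^{2} + 38 i \omega + 361}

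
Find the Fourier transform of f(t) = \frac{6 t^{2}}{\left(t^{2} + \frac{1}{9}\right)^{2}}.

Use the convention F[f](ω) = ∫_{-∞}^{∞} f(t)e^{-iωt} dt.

F(ω) = 3 \pi \left(3 - \left|{\omega}\right|\right) e^{- \frac{\left|{\omega}\right|}{3}}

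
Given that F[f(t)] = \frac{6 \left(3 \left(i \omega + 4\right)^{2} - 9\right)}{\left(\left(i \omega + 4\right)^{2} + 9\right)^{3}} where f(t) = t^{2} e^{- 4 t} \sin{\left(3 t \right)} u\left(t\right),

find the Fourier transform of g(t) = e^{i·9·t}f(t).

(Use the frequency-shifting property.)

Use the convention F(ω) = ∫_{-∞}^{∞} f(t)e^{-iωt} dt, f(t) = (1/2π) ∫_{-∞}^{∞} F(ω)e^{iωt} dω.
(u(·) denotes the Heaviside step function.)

F[g](ω) = \frac{18 \left(\left(i \left(\omega - 9\right) + 4\right)^{2} - 3\right)}{\left(\left(i \left(\omega - 9\right) + 4\right)^{2} + 9\right)^{3}}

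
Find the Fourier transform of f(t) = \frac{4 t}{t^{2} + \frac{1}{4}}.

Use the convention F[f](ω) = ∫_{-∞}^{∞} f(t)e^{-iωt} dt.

F(ω) = - 4 i \pi e^{- \frac{\left|{\omega}\right|}{2}} \operatorname{sign}{\left(\omega \right)}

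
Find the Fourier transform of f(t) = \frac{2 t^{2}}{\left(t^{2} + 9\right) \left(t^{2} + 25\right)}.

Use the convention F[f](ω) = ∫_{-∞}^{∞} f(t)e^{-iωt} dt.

F(ω) = \frac{\pi \left(5 - 3 e^{2 \left|{\omega}\right|}\right) e^{- 5 \left|{\omega}\right|}}{8}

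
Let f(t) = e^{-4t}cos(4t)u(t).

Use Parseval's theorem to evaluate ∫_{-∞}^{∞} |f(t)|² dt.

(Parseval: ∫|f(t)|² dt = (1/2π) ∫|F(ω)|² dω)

∫|f(t)|² dt = \frac{3}{32}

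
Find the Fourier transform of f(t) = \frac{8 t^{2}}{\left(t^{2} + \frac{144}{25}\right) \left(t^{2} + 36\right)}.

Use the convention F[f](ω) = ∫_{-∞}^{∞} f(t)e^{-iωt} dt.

F(ω) = \frac{100 \pi e^{- 6 \left|{\omega}\right|}}{63} - \frac{40 \pi e^{- \frac{12 \left|{\omega}\right|}{5}}}{63}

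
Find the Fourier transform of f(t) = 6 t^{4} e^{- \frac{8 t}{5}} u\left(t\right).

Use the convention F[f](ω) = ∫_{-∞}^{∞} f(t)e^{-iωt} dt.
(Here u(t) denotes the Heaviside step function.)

F(ω) = \frac{450000}{\left(5 i \omega + 8\right)^{5}}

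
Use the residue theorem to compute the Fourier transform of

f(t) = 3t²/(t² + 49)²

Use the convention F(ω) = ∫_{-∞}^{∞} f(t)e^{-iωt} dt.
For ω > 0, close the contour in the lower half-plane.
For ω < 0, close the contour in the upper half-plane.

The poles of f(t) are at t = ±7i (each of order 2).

Let g(z) = f(z)e^{-iωz}; for large |z| the factor e^{-iωz} decays in the lower half-plane when ω > 0 and in the upper half-plane when ω < 0.

Case ω > 0 (lower half-plane, clockwise contour ⇒ F(ω) = -2πi·ΣRes):
  Res_{z = - 7 i} g(z) = \frac{3 i \left(1 - 7 \omega\right) e^{- 7 \omega}}{28} (pole of order 2)
  F(ω) = -2πi·ΣRes = \frac{3 \pi \left(1 - 7 \omega\right) e^{- 7 \omega}}{14}

Case ω < 0 (upper half-plane, counterclockwise contour ⇒ F(ω) = +2πi·ΣRes):
  Res_{z = 7 i} g(z) = \frac{3 i \left(- 7 \omega - 1\right) e^{7 \omega}}{28} (pole of order 2)
  F(ω) = 2πi·ΣRes = \frac{3 \pi \left(7 \omega + 1\right) e^{7 \omega}}{14}

Both cases combine into a single formula in |ω|:

F(ω) = \frac{3 \pi \left(1 - 7 \left|{\omega}\right|\right) e^{- 7 \left|{\omega}\right|}}{14}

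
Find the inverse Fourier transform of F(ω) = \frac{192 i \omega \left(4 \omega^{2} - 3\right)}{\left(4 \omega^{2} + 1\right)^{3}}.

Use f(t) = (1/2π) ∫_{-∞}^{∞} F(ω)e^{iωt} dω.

f(t) = 3 t e^{- \frac{\left|{t}\right|}{2}} \left|{t}\right|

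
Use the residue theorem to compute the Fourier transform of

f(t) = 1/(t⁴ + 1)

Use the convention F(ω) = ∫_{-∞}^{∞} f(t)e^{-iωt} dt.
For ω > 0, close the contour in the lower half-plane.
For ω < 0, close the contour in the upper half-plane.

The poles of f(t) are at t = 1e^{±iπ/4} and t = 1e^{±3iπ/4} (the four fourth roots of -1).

Let g(z) = f(z)e^{-iωz}; for large |z| the factor e^{-iωz} decays in the lower half-plane when ω > 0 and in the upper half-plane when ω < 0.

Case ω > 0 (lower half-plane, clockwise contour ⇒ F(ω) = -2πi·ΣRes):
  Res_{z = - \frac{\sqrt{2}}{2} - \frac{\sqrt{2} i}{2}} g(z) = \frac{\sqrt{2} i \left(1 - i\right) e^{\frac{\sqrt{2} \omega \left(-1 + i\right)}{2}}}{8}
  Res_{z = \frac{\sqrt{2}}{2} - \frac{\sqrt{2} i}{2}} g(z) = \frac{\sqrt{2} i \left(1 + i\right) e^{- \frac{\sqrt{2} \omega \left(1 + i\right)}{2}}}{8}
  F(ω) = -2πi·ΣRes = \frac{\sqrt{2} \pi \left(1 - i\right) \left(e^{\sqrt{2} i \omega} + i\right) e^{- \frac{\sqrt{2} \omega \left(1 + i\right)}{2}}}{4} = \pi e^{- \frac{\sqrt{2} \omega}{2}} \sin{\left(\frac{\sqrt{2} \omega}{2} + \frac{\pi}{4} \right)}

Case ω < 0 (upper half-plane, counterclockwise contour ⇒ F(ω) = +2πi·ΣRes):
  Res_{z = \frac{\sqrt{2}}{2} + \frac{\sqrt{2} i}{2}} g(z) = \frac{\sqrt{2} i \left(-1 + i\right) e^{\frac{\sqrt{2} \omega \left(1 - i\right)}{2}}}{8}
  Res_{z = - \frac{\sqrt{2}}{2} + \frac{\sqrt{2} i}{2}} g(z) = \frac{\sqrt{2} \left(1 - i\right) e^{\frac{\sqrt{2} \omega \left(1 + i\right)}{2}}}{8}
  F(ω) = 2πi·ΣRes = - \frac{\sqrt{2} i \pi \left(i \left(1 - i\right) e^{\frac{\sqrt{2} \omega \left(1 - i\right)}{2}} - \left(1 - i\right) e^{\frac{\sqrt{2} \omega \left(1 + i\right)}{2}}\right)}{4} = \pi e^{\frac{\sqrt{2} \omega}{2}} \cos{\left(\frac{\sqrt{2} \omega}{2} + \frac{\pi}{4} \right)}

Both cases combine into a single formula in |ω|:

F(ω) = \pi e^{- \frac{\sqrt{2} \left|{\omega}\right|}{2}} \sin{\left(\frac{\sqrt{2} \left|{\omega}\right|}{2} + \frac{\pi}{4} \right)}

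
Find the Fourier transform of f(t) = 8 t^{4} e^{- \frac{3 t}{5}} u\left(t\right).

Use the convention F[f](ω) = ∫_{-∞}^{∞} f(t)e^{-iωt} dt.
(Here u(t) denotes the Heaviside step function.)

F(ω) = \frac{600000}{\left(5 i \omega + 3\right)^{5}}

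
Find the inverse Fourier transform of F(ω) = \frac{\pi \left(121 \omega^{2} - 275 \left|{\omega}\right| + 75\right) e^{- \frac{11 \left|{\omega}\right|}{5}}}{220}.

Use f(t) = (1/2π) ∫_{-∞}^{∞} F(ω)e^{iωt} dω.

f(t) = \frac{2 t^{4}}{\left(t^{2} + \frac{121}{25}\right)^{3}}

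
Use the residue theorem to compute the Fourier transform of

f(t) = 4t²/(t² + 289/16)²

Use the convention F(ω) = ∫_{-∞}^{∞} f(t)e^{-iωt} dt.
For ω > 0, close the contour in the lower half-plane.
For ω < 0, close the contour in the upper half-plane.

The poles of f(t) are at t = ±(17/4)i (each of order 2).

Let g(z) = f(z)e^{-iωz}; for large |z| the factor e^{-iωz} decays in the lower half-plane when ω > 0 and in the upper half-plane when ω < 0.

Case ω > 0 (lower half-plane, clockwise contour ⇒ F(ω) = -2πi·ΣRes):
  Res_{z = - \frac{17 i}{4}} g(z) = i \left(\frac{4}{17} - \omega\right) e^{- \frac{17 \omega}{4}} (pole of order 2)
  F(ω) = -2πi·ΣRes = \frac{2 \pi \left(4 - 17 \omega\right) e^{- \frac{17 \omega}{4}}}{17}

Case ω < 0 (upper half-plane, counterclockwise contour ⇒ F(ω) = +2πi·ΣRes):
  Res_{z = \frac{17 i}{4}} g(z) = i \left(- \omega - \frac{4}{17}\right) e^{\frac{17 \omega}{4}} (pole of order 2)
  F(ω) = 2πi·ΣRes = \frac{2 \pi \left(17 \omega + 4\right) e^{\frac{17 \omega}{4}}}{17}

Both cases combine into a single formula in |ω|:

F(ω) = \frac{2 \pi \left(4 - 17 \left|{\omega}\right|\right) e^{- \frac{17 \left|{\omega}\right|}{4}}}{17}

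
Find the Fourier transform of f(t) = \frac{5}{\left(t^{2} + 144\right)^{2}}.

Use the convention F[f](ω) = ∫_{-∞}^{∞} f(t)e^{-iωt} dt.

F(ω) = \frac{5 \pi \left(12 \left|{\omega}\right| + 1\right) e^{- 12 \left|{\omega}\right|}}{3456}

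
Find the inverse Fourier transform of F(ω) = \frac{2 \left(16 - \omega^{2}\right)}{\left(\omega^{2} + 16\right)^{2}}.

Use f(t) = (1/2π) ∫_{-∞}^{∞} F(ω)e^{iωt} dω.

f(t) = e^{- 4 \left|{t}\right|} \left|{t}\right|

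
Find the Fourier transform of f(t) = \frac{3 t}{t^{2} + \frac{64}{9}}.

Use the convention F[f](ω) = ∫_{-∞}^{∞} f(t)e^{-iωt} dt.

F(ω) = - 3 i \pi e^{- \frac{8 \left|{\omega}\right|}{3}} \operatorname{sign}{\left(\omega \right)}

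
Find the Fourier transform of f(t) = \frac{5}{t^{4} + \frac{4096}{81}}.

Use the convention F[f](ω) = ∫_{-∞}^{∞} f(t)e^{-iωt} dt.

F(ω) = \frac{135 \pi e^{- \frac{4 \sqrt{2} \left|{\omega}\right|}{3}} \sin{\left(\frac{4 \sqrt{2} \left|{\omega}\right|}{3} + \frac{\pi}{4} \right)}}{512}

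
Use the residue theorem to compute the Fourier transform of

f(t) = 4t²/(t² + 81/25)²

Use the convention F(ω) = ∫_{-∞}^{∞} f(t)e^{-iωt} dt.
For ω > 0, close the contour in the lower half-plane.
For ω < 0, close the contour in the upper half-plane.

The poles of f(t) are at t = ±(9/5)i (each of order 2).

Let g(z) = f(z)e^{-iωz}; for large |z| the factor e^{-iωz} decays in the lower half-plane when ω > 0 and in the upper half-plane when ω < 0.

Case ω > 0 (lower half-plane, clockwise contour ⇒ F(ω) = -2πi·ΣRes):
  Res_{z = - \frac{9 i}{5}} g(z) = i \left(\frac{5}{9} - \omega\right) e^{- \frac{9 \omega}{5}} (pole of order 2)
  F(ω) = -2πi·ΣRes = \frac{2 \pi \left(5 - 9 \omega\right) e^{- \frac{9 \omega}{5}}}{9}

Case ω < 0 (upper half-plane, counterclockwise contour ⇒ F(ω) = +2πi·ΣRes):
  Res_{z = \frac{9 i}{5}} g(z) = i \left(- \omega - \frac{5}{9}\right) e^{\frac{9 \omega}{5}} (pole of order 2)
  F(ω) = 2πi·ΣRes = \frac{2 \pi \left(9 \omega + 5\right) e^{\frac{9 \omega}{5}}}{9}

Both cases combine into a single formula in |ω|:

F(ω) = \frac{2 \pi \left(5 - 9 \left|{\omega}\right|\right) e^{- \frac{9 \left|{\omega}\right|}{5}}}{9}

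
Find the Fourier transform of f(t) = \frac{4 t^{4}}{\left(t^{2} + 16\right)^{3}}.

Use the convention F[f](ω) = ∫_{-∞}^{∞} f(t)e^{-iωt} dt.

F(ω) = \frac{\pi \left(16 \omega^{2} - 20 \left|{\omega}\right| + 3\right) e^{- 4 \left|{\omega}\right|}}{8}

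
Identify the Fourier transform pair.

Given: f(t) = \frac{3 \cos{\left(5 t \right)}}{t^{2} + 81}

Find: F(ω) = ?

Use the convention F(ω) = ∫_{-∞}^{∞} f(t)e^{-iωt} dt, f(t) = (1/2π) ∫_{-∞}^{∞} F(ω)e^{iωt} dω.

F(ω) = \frac{\pi e^{- 9 \left|{\omega + 5}\right|}}{6} + \frac{\pi e^{- 9 \left|{\omega - 5}\right|}}{6}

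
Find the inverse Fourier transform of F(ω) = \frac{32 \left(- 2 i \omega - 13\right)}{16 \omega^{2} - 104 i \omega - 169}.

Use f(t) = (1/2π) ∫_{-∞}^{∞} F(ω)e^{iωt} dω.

f(t) = 4 \left(\frac{13 t}{4} + 1\right) e^{- \frac{13 t}{4}} u\left(t\right)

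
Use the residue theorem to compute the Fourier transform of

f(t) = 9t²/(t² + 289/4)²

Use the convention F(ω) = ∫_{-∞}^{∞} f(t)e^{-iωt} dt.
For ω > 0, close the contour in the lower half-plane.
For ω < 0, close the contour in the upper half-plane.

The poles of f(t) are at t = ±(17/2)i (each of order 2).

Let g(z) = f(z)e^{-iωz}; for large |z| the factor e^{-iωz} decays in the lower half-plane when ω > 0 and in the upper half-plane when ω < 0.

Case ω > 0 (lower half-plane, clockwise contour ⇒ F(ω) = -2πi·ΣRes):
  Res_{z = - \frac{17 i}{2}} g(z) = \frac{9 i \left(2 - 17 \omega\right) e^{- \frac{17 \omega}{2}}}{68} (pole of order 2)
  F(ω) = -2πi·ΣRes = \frac{9 \pi \left(2 - 17 \omega\right) e^{- \frac{17 \omega}{2}}}{34}

Case ω < 0 (upper half-plane, counterclockwise contour ⇒ F(ω) = +2πi·ΣRes):
  Res_{z = \frac{17 i}{2}} g(z) = \frac{9 i \left(- 17 \omega - 2\right) e^{\frac{17 \omega}{2}}}{68} (pole of order 2)
  F(ω) = 2πi·ΣRes = \frac{9 \pi \left(17 \omega + 2\right) e^{\frac{17 \omega}{2}}}{34}

Both cases combine into a single formula in |ω|:

F(ω) = \frac{9 \pi \left(2 - 17 \left|{\omega}\right|\right) e^{- \frac{17 \left|{\omega}\right|}{2}}}{34}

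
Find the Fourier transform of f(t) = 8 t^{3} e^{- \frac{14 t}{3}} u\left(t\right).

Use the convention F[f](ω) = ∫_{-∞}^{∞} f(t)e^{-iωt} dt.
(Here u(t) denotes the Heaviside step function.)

F(ω) = \frac{3888}{\left(3 i \omega + 14\right)^{4}}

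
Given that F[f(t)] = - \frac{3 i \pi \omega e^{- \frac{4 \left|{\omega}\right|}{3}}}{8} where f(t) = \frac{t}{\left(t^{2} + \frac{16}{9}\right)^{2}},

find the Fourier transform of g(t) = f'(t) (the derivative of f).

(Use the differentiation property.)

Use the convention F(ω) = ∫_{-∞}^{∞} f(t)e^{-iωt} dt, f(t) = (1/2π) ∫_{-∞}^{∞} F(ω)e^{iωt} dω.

F[g](ω) = \frac{3 \pi \omega^{2} e^{- \frac{4 \left|{\omega}\right|}{3}}}{8}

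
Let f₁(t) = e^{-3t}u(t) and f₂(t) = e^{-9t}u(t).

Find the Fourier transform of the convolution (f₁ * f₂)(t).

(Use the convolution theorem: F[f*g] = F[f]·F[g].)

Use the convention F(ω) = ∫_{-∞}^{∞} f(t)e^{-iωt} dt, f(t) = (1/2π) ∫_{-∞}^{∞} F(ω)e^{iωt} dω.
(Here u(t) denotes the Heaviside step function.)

F[f₁*f₂](ω) = \frac{1}{\left(i \omega + 3\right) \left(i \omega + 9\right)}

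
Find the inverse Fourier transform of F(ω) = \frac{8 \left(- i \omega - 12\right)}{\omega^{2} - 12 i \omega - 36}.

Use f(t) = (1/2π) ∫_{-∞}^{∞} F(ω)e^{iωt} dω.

f(t) = 8 \left(6 t + 1\right) e^{- 6 t} u\left(t\right)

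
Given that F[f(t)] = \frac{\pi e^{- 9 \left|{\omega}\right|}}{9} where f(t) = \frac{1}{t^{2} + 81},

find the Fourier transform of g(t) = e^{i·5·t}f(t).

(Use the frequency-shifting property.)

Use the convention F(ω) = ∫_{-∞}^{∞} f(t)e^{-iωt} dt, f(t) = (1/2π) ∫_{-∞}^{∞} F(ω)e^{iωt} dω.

F[g](ω) = \frac{\pi e^{- 9 \left|{\omega - 5}\right|}}{9}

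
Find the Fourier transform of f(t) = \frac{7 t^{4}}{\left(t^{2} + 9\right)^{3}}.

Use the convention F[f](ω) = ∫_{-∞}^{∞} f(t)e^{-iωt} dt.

F(ω) = \frac{7 \pi \left(3 \omega^{2} - 5 \left|{\omega}\right| + 1\right) e^{- 3 \left|{\omega}\right|}}{8}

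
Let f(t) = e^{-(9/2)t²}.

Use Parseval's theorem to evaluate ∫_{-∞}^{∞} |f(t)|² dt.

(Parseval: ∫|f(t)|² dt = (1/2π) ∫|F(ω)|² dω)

∫|f(t)|² dt = \frac{\sqrt{\pi}}{3}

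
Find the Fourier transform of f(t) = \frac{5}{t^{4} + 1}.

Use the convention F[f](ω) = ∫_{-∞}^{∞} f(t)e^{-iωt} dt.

F(ω) = 5 \pi e^{- \frac{\sqrt{2} \left|{\omega}\right|}{2}} \sin{\left(\frac{\sqrt{2} \left|{\omega}\right|}{2} + \frac{\pi}{4} \right)}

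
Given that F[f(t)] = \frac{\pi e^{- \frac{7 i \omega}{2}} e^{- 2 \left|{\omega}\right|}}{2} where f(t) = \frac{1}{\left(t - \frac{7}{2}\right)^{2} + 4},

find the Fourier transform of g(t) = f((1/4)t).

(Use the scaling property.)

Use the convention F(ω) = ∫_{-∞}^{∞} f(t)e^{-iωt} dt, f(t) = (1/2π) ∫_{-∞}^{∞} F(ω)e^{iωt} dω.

F[g](ω) = 2 \pi e^{- 14 i \omega - 8 \left|{\omega}\right|}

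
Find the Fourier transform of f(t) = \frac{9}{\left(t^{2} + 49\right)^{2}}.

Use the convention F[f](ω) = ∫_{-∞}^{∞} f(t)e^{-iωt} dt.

F(ω) = \frac{9 \pi \left(7 \left|{\omega}\right| + 1\right) e^{- 7 \left|{\omega}\right|}}{686}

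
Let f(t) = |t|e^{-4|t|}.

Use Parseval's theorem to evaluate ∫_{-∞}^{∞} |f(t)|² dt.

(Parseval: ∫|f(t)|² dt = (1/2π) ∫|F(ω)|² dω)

∫|f(t)|² dt = \frac{1}{128}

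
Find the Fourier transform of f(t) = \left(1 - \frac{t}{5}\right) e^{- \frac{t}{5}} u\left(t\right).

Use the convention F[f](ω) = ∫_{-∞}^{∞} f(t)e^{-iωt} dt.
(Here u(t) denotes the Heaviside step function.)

F(ω) = \frac{25 i \omega}{- 25 \omega^{2} + 10 i \omega + 1}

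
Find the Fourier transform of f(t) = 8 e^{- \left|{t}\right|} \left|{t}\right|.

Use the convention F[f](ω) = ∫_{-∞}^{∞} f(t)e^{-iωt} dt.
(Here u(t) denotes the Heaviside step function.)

F(ω) = \frac{16 \left(1 - \omega^{2}\right)}{\left(\omega^{2} + 1\right)^{2}}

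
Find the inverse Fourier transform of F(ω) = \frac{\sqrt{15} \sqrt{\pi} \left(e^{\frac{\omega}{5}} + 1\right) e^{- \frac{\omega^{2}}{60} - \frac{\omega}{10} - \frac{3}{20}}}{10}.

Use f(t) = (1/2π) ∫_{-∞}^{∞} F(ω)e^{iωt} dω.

f(t) = 3 e^{- 15 t^{2}} \cos{\left(3 t \right)}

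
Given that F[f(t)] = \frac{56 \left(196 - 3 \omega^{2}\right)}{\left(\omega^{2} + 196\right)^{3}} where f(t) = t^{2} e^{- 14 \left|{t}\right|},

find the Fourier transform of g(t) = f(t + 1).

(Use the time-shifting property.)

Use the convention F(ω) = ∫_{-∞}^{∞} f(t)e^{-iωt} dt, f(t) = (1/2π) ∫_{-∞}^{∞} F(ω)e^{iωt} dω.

F[g](ω) = \frac{\left(10976 - 168 \omega^{2}\right) e^{i \omega}}{\left(\omega^{2} + 196\right)^{3}}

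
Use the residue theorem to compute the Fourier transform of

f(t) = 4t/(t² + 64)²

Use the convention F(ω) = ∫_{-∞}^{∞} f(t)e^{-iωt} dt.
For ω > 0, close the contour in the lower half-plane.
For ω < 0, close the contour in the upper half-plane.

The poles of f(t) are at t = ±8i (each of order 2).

Let g(z) = f(z)e^{-iωz}; for large |z| the factor e^{-iωz} decays in the lower half-plane when ω > 0 and in the upper half-plane when ω < 0.

Case ω > 0 (lower half-plane, clockwise contour ⇒ F(ω) = -2πi·ΣRes):
  Res_{z = - 8 i} g(z) = \frac{\omega e^{- 8 \omega}}{8} (pole of order 2)
  F(ω) = -2πi·ΣRes = - \frac{i \pi \omega e^{- 8 \omega}}{4}

Case ω < 0 (upper half-plane, counterclockwise contour ⇒ F(ω) = +2πi·ΣRes):
  Res_{z = 8 i} g(z) = - \frac{\omega e^{8 \omega}}{8} (pole of order 2)
  F(ω) = 2πi·ΣRes = - \frac{i \pi \omega e^{8 \omega}}{4}

Both cases combine into a single formula in |ω|:

F(ω) = - \frac{i \pi \omega e^{- 8 \left|{\omega}\right|}}{4}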